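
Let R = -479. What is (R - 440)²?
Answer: 844561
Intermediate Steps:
(R - 440)² = (-479 - 440)² = (-919)² = 844561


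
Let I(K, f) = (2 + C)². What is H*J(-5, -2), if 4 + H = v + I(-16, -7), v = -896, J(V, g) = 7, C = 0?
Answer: -6272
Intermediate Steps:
I(K, f) = 4 (I(K, f) = (2 + 0)² = 2² = 4)
H = -896 (H = -4 + (-896 + 4) = -4 - 892 = -896)
H*J(-5, -2) = -896*7 = -6272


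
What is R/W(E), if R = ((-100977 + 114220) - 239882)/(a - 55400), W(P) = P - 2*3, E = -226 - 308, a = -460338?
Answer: -226639/278498520 ≈ -0.00081379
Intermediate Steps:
E = -534
W(P) = -6 + P (W(P) = P - 6 = -6 + P)
R = 226639/515738 (R = ((-100977 + 114220) - 239882)/(-460338 - 55400) = (13243 - 239882)/(-515738) = -226639*(-1/515738) = 226639/515738 ≈ 0.43945)
R/W(E) = 226639/(515738*(-6 - 534)) = (226639/515738)/(-540) = (226639/515738)*(-1/540) = -226639/278498520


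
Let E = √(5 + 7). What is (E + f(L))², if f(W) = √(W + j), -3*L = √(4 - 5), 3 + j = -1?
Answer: (6 + √(-12 - I))²/3 ≈ 8.5768 - 14.202*I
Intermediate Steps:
j = -4 (j = -3 - 1 = -4)
L = -I/3 (L = -√(4 - 5)/3 = -I/3 ≈ -0.33333*I)
f(W) = √(-4 + W) (f(W) = √(W - 4) = √(-4 + W))
E = 2*√3 (E = √12 = 2*√3 ≈ 3.4641)
(E + f(L))² = (2*√3 + √(-4 - I/3))² = (√(-4 - I/3) + 2*√3)²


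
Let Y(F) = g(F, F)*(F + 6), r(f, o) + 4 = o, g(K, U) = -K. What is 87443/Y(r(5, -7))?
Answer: -87443/55 ≈ -1589.9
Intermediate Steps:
r(f, o) = -4 + o
Y(F) = -F*(6 + F) (Y(F) = (-F)*(F + 6) = (-F)*(6 + F) = -F*(6 + F))
87443/Y(r(5, -7)) = 87443/((-(-4 - 7)*(6 + (-4 - 7)))) = 87443/((-1*(-11)*(6 - 11))) = 87443/((-1*(-11)*(-5))) = 87443/(-55) = 87443*(-1/55) = -87443/55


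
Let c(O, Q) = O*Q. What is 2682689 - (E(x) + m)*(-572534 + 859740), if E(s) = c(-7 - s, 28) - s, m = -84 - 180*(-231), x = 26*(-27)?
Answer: -17705864859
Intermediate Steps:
x = -702
m = 41496 (m = -84 + 41580 = 41496)
E(s) = -196 - 29*s (E(s) = (-7 - s)*28 - s = (-196 - 28*s) - s = -196 - 29*s)
2682689 - (E(x) + m)*(-572534 + 859740) = 2682689 - ((-196 - 29*(-702)) + 41496)*(-572534 + 859740) = 2682689 - ((-196 + 20358) + 41496)*287206 = 2682689 - (20162 + 41496)*287206 = 2682689 - 61658*287206 = 2682689 - 1*17708547548 = 2682689 - 17708547548 = -17705864859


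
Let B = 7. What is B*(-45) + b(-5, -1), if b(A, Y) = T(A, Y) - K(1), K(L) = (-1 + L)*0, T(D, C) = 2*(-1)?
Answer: -317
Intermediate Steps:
T(D, C) = -2
K(L) = 0
b(A, Y) = -2 (b(A, Y) = -2 - 1*0 = -2 + 0 = -2)
B*(-45) + b(-5, -1) = 7*(-45) - 2 = -315 - 2 = -317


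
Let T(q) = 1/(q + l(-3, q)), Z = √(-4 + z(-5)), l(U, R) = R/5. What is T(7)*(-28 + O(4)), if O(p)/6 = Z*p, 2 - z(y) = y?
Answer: -10/3 + 20*√3/7 ≈ 1.6154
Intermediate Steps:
l(U, R) = R/5 (l(U, R) = R*(⅕) = R/5)
z(y) = 2 - y
Z = √3 (Z = √(-4 + (2 - 1*(-5))) = √(-4 + (2 + 5)) = √(-4 + 7) = √3 ≈ 1.7320)
O(p) = 6*p*√3 (O(p) = 6*(√3*p) = 6*(p*√3) = 6*p*√3)
T(q) = 5/(6*q) (T(q) = 1/(q + q/5) = 1/(6*q/5) = 5/(6*q))
T(7)*(-28 + O(4)) = ((⅚)/7)*(-28 + 6*4*√3) = ((⅚)*(⅐))*(-28 + 24*√3) = 5*(-28 + 24*√3)/42 = -10/3 + 20*√3/7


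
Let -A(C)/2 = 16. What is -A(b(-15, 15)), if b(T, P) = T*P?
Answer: 32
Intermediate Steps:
b(T, P) = P*T
A(C) = -32 (A(C) = -2*16 = -32)
-A(b(-15, 15)) = -1*(-32) = 32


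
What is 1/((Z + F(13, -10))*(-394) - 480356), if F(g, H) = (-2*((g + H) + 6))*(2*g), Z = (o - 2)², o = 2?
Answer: -1/295964 ≈ -3.3788e-6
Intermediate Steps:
Z = 0 (Z = (2 - 2)² = 0² = 0)
F(g, H) = 2*g*(-12 - 2*H - 2*g) (F(g, H) = (-2*((H + g) + 6))*(2*g) = (-2*(6 + H + g))*(2*g) = (-12 - 2*H - 2*g)*(2*g) = 2*g*(-12 - 2*H - 2*g))
1/((Z + F(13, -10))*(-394) - 480356) = 1/((0 - 4*13*(6 - 10 + 13))*(-394) - 480356) = 1/((0 - 4*13*9)*(-394) - 480356) = 1/((0 - 468)*(-394) - 480356) = 1/(-468*(-394) - 480356) = 1/(184392 - 480356) = 1/(-295964) = -1/295964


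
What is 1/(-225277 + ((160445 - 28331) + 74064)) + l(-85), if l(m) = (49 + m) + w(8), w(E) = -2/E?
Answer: -2769359/76396 ≈ -36.250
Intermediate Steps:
l(m) = 195/4 + m (l(m) = (49 + m) - 2/8 = (49 + m) - 2*1/8 = (49 + m) - 1/4 = 195/4 + m)
1/(-225277 + ((160445 - 28331) + 74064)) + l(-85) = 1/(-225277 + ((160445 - 28331) + 74064)) + (195/4 - 85) = 1/(-225277 + (132114 + 74064)) - 145/4 = 1/(-225277 + 206178) - 145/4 = 1/(-19099) - 145/4 = -1/19099 - 145/4 = -2769359/76396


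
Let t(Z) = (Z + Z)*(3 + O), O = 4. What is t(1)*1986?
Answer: 27804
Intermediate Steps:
t(Z) = 14*Z (t(Z) = (Z + Z)*(3 + 4) = (2*Z)*7 = 14*Z)
t(1)*1986 = (14*1)*1986 = 14*1986 = 27804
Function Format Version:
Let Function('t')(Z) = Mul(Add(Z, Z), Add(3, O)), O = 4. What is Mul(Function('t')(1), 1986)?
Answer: 27804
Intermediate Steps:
Function('t')(Z) = Mul(14, Z) (Function('t')(Z) = Mul(Add(Z, Z), Add(3, 4)) = Mul(Mul(2, Z), 7) = Mul(14, Z))
Mul(Function('t')(1), 1986) = Mul(Mul(14, 1), 1986) = Mul(14, 1986) = 27804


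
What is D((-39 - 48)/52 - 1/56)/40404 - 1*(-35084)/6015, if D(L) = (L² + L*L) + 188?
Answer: 41771547324263/7155669073280 ≈ 5.8375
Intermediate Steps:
D(L) = 188 + 2*L² (D(L) = (L² + L²) + 188 = 2*L² + 188 = 188 + 2*L²)
D((-39 - 48)/52 - 1/56)/40404 - 1*(-35084)/6015 = (188 + 2*((-39 - 48)/52 - 1/56)²)/40404 - 1*(-35084)/6015 = (188 + 2*(-87*1/52 - 1*1/56)²)*(1/40404) + 35084*(1/6015) = (188 + 2*(-87/52 - 1/56)²)*(1/40404) + 35084/6015 = (188 + 2*(-1231/728)²)*(1/40404) + 35084/6015 = (188 + 2*(1515361/529984))*(1/40404) + 35084/6015 = (188 + 1515361/264992)*(1/40404) + 35084/6015 = (51333857/264992)*(1/40404) + 35084/6015 = 51333857/10706736768 + 35084/6015 = 41771547324263/7155669073280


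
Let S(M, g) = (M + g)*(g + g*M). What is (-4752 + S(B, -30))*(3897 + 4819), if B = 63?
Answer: -593664192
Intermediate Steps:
S(M, g) = (M + g)*(g + M*g)
(-4752 + S(B, -30))*(3897 + 4819) = (-4752 - 30*(63 - 30 + 63**2 + 63*(-30)))*(3897 + 4819) = (-4752 - 30*(63 - 30 + 3969 - 1890))*8716 = (-4752 - 30*2112)*8716 = (-4752 - 63360)*8716 = -68112*8716 = -593664192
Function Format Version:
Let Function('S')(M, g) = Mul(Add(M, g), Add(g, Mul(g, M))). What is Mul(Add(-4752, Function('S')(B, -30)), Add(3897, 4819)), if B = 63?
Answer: -593664192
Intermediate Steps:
Function('S')(M, g) = Mul(Add(M, g), Add(g, Mul(M, g)))
Mul(Add(-4752, Function('S')(B, -30)), Add(3897, 4819)) = Mul(Add(-4752, Mul(-30, Add(63, -30, Pow(63, 2), Mul(63, -30)))), Add(3897, 4819)) = Mul(Add(-4752, Mul(-30, Add(63, -30, 3969, -1890))), 8716) = Mul(Add(-4752, Mul(-30, 2112)), 8716) = Mul(Add(-4752, -63360), 8716) = Mul(-68112, 8716) = -593664192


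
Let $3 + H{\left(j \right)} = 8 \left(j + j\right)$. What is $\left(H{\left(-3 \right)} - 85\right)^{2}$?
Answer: $18496$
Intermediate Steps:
$H{\left(j \right)} = -3 + 16 j$ ($H{\left(j \right)} = -3 + 8 \left(j + j\right) = -3 + 8 \cdot 2 j = -3 + 16 j$)
$\left(H{\left(-3 \right)} - 85\right)^{2} = \left(\left(-3 + 16 \left(-3\right)\right) - 85\right)^{2} = \left(\left(-3 - 48\right) - 85\right)^{2} = \left(-51 - 85\right)^{2} = \left(-136\right)^{2} = 18496$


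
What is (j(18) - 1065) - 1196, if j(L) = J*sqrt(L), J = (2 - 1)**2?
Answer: -2261 + 3*sqrt(2) ≈ -2256.8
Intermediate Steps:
J = 1 (J = 1**2 = 1)
j(L) = sqrt(L) (j(L) = 1*sqrt(L) = sqrt(L))
(j(18) - 1065) - 1196 = (sqrt(18) - 1065) - 1196 = (3*sqrt(2) - 1065) - 1196 = (-1065 + 3*sqrt(2)) - 1196 = -2261 + 3*sqrt(2)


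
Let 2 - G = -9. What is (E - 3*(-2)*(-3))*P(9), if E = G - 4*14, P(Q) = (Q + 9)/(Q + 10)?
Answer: -1134/19 ≈ -59.684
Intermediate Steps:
G = 11 (G = 2 - 1*(-9) = 2 + 9 = 11)
P(Q) = (9 + Q)/(10 + Q)
E = -45 (E = 11 - 4*14 = 11 - 56 = -45)
(E - 3*(-2)*(-3))*P(9) = (-45 - 3*(-2)*(-3))*((9 + 9)/(10 + 9)) = (-45 + 6*(-3))*(18/19) = (-45 - 18)*((1/19)*18) = -63*18/19 = -1134/19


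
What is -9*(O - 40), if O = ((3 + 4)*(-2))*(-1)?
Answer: 234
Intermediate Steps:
O = 14 (O = (7*(-2))*(-1) = -14*(-1) = 14)
-9*(O - 40) = -9*(14 - 40) = -9*(-26) = 234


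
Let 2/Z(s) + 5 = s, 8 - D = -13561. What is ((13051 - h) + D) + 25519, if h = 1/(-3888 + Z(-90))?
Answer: 19258165413/369362 ≈ 52139.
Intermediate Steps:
D = 13569 (D = 8 - 1*(-13561) = 8 + 13561 = 13569)
Z(s) = 2/(-5 + s)
h = -95/369362 (h = 1/(-3888 + 2/(-5 - 90)) = 1/(-3888 + 2/(-95)) = 1/(-3888 + 2*(-1/95)) = 1/(-3888 - 2/95) = 1/(-369362/95) = -95/369362 ≈ -0.00025720)
((13051 - h) + D) + 25519 = ((13051 - 1*(-95/369362)) + 13569) + 25519 = ((13051 + 95/369362) + 13569) + 25519 = (4820543557/369362 + 13569) + 25519 = 9832416535/369362 + 25519 = 19258165413/369362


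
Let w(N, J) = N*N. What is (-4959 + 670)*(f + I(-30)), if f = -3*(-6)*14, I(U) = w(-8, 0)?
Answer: -1355324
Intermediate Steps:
w(N, J) = N**2
I(U) = 64 (I(U) = (-8)**2 = 64)
f = 252 (f = 18*14 = 252)
(-4959 + 670)*(f + I(-30)) = (-4959 + 670)*(252 + 64) = -4289*316 = -1355324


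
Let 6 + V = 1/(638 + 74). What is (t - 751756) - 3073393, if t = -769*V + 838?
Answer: -2719625033/712 ≈ -3.8197e+6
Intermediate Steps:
V = -4271/712 (V = -6 + 1/(638 + 74) = -6 + 1/712 = -4271/712 ≈ -5.9986)
t = 3881055/712 (t = -769*(-4271/712) + 838 = 3284399/712 + 838 = 3881055/712 ≈ 5450.9)
(t - 751756) - 3073393 = (3881055/712 - 751756) - 3073393 = -531369217/712 - 3073393 = -2719625033/712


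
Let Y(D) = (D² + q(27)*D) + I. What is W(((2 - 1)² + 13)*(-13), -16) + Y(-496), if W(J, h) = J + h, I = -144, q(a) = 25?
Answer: 233274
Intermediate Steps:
Y(D) = -144 + D² + 25*D (Y(D) = (D² + 25*D) - 144 = -144 + D² + 25*D)
W(((2 - 1)² + 13)*(-13), -16) + Y(-496) = (((2 - 1)² + 13)*(-13) - 16) + (-144 + (-496)² + 25*(-496)) = ((1² + 13)*(-13) - 16) + (-144 + 246016 - 12400) = ((1 + 13)*(-13) - 16) + 233472 = (14*(-13) - 16) + 233472 = (-182 - 16) + 233472 = -198 + 233472 = 233274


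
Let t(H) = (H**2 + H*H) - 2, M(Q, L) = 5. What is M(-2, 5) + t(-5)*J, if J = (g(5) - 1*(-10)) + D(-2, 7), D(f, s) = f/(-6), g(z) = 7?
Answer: 837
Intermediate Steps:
D(f, s) = -f/6 (D(f, s) = f*(-1/6) = -f/6)
t(H) = -2 + 2*H**2 (t(H) = (H**2 + H**2) - 2 = 2*H**2 - 2 = -2 + 2*H**2)
J = 52/3 (J = (7 - 1*(-10)) - 1/6*(-2) = (7 + 10) + 1/3 = 17 + 1/3 = 52/3 ≈ 17.333)
M(-2, 5) + t(-5)*J = 5 + (-2 + 2*(-5)**2)*(52/3) = 5 + (-2 + 2*25)*(52/3) = 5 + (-2 + 50)*(52/3) = 5 + 48*(52/3) = 5 + 832 = 837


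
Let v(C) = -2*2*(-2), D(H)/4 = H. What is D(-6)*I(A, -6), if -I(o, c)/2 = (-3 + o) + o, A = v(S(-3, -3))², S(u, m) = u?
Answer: 6000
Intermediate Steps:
D(H) = 4*H
v(C) = 8 (v(C) = -4*(-2) = 8)
A = 64 (A = 8² = 64)
I(o, c) = 6 - 4*o (I(o, c) = -2*((-3 + o) + o) = -2*(-3 + 2*o) = 6 - 4*o)
D(-6)*I(A, -6) = (4*(-6))*(6 - 4*64) = -24*(6 - 256) = -24*(-250) = 6000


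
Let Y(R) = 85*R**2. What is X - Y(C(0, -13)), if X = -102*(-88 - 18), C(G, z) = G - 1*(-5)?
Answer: 8687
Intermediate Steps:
C(G, z) = 5 + G (C(G, z) = G + 5 = 5 + G)
X = 10812 (X = -102*(-106) = 10812)
X - Y(C(0, -13)) = 10812 - 85*(5 + 0)**2 = 10812 - 85*5**2 = 10812 - 85*25 = 10812 - 1*2125 = 10812 - 2125 = 8687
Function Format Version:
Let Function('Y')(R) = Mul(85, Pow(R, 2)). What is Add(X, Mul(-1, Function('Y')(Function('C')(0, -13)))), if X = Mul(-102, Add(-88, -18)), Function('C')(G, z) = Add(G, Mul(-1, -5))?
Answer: 8687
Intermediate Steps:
Function('C')(G, z) = Add(5, G) (Function('C')(G, z) = Add(G, 5) = Add(5, G))
X = 10812 (X = Mul(-102, -106) = 10812)
Add(X, Mul(-1, Function('Y')(Function('C')(0, -13)))) = Add(10812, Mul(-1, Mul(85, Pow(Add(5, 0), 2)))) = Add(10812, Mul(-1, Mul(85, Pow(5, 2)))) = Add(10812, Mul(-1, Mul(85, 25))) = Add(10812, Mul(-1, 2125)) = Add(10812, -2125) = 8687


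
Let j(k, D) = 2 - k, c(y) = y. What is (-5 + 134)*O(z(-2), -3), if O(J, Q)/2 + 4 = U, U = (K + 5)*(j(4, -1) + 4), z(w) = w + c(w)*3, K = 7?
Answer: 5160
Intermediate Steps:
z(w) = 4*w (z(w) = w + w*3 = w + 3*w = 4*w)
U = 24 (U = (7 + 5)*((2 - 1*4) + 4) = 12*((2 - 4) + 4) = 12*(-2 + 4) = 12*2 = 24)
O(J, Q) = 40 (O(J, Q) = -8 + 2*24 = -8 + 48 = 40)
(-5 + 134)*O(z(-2), -3) = (-5 + 134)*40 = 129*40 = 5160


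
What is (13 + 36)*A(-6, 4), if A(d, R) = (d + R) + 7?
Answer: 245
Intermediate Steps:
A(d, R) = 7 + R + d (A(d, R) = (R + d) + 7 = 7 + R + d)
(13 + 36)*A(-6, 4) = (13 + 36)*(7 + 4 - 6) = 49*5 = 245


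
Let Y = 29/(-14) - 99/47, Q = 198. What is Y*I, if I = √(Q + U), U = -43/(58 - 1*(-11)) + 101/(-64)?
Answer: -2749*√59660643/363216 ≈ -58.459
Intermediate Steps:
U = -9721/4416 (U = -43/(58 + 11) + 101*(-1/64) = -43/69 - 101/64 = -9721/4416 ≈ -2.2013)
I = √59660643/552 (I = √(198 - 9721/4416) = √(864647/4416) = √59660643/552 ≈ 13.993)
Y = -2749/658 (Y = 29*(-1/14) - 99*1/47 = -29/14 - 99/47 = -2749/658 ≈ -4.1778)
Y*I = -2749*√59660643/363216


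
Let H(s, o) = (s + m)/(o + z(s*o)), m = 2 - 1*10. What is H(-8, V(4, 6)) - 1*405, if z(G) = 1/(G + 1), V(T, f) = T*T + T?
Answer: -1290039/3179 ≈ -405.80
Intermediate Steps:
V(T, f) = T + T² (V(T, f) = T² + T = T + T²)
z(G) = 1/(1 + G)
m = -8 (m = 2 - 10 = -8)
H(s, o) = (-8 + s)/(o + 1/(1 + o*s)) (H(s, o) = (s - 8)/(o + 1/(1 + s*o)) = (-8 + s)/(o + 1/(1 + o*s)))
H(-8, V(4, 6)) - 1*405 = (1 + (4*(1 + 4))*(-8))*(-8 - 8)/(1 + (4*(1 + 4))*(1 + (4*(1 + 4))*(-8))) - 1*405 = (1 + (4*5)*(-8))*(-16)/(1 + (4*5)*(1 + (4*5)*(-8))) - 405 = (1 + 20*(-8))*(-16)/(1 + 20*(1 + 20*(-8))) - 405 = (1 - 160)*(-16)/(1 + 20*(1 - 160)) - 405 = -159*(-16)/(1 + 20*(-159)) - 405 = -159*(-16)/(1 - 3180) - 405 = -159*(-16)/(-3179) - 405 = -1/3179*(-159)*(-16) - 405 = -2544/3179 - 405 = -1290039/3179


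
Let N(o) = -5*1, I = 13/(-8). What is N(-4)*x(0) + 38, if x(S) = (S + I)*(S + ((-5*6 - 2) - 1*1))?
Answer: -1841/8 ≈ -230.13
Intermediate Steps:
I = -13/8 (I = 13*(-1/8) = -13/8 ≈ -1.6250)
x(S) = (-33 + S)*(-13/8 + S) (x(S) = (S - 13/8)*(S + ((-5*6 - 2) - 1*1)) = (-13/8 + S)*(S + ((-30 - 2) - 1)) = (-13/8 + S)*(S + (-32 - 1)) = (-13/8 + S)*(S - 33) = (-13/8 + S)*(-33 + S) = (-33 + S)*(-13/8 + S))
N(o) = -5
N(-4)*x(0) + 38 = -5*(429/8 + 0**2 - 277/8*0) + 38 = -5*(429/8 + 0 + 0) + 38 = -5*429/8 + 38 = -2145/8 + 38 = -1841/8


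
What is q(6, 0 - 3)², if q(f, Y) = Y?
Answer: 9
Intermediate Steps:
q(6, 0 - 3)² = (0 - 3)² = (-3)² = 9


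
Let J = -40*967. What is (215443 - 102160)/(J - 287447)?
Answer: -37761/108709 ≈ -0.34736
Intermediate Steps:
J = -38680
(215443 - 102160)/(J - 287447) = (215443 - 102160)/(-38680 - 287447) = 113283/(-326127) = 113283*(-1/326127) = -37761/108709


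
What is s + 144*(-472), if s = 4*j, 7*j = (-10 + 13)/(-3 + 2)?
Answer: -475788/7 ≈ -67970.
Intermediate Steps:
j = -3/7 (j = ((-10 + 13)/(-3 + 2))/7 = (3/(-1))/7 = (3*(-1))/7 = (⅐)*(-3) = -3/7 ≈ -0.42857)
s = -12/7 (s = 4*(-3/7) = -12/7 ≈ -1.7143)
s + 144*(-472) = -12/7 + 144*(-472) = -12/7 - 67968 = -475788/7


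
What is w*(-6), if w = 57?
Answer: -342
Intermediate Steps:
w*(-6) = 57*(-6) = -342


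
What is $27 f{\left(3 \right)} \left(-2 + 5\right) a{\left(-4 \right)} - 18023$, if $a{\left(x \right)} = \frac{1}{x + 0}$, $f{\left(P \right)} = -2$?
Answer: $- \frac{35965}{2} \approx -17983.0$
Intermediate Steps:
$a{\left(x \right)} = \frac{1}{x}$
$27 f{\left(3 \right)} \left(-2 + 5\right) a{\left(-4 \right)} - 18023 = \frac{27 \left(- 2 \left(-2 + 5\right)\right)}{-4} - 18023 = 27 \left(\left(-2\right) 3\right) \left(- \frac{1}{4}\right) - 18023 = 27 \left(-6\right) \left(- \frac{1}{4}\right) - 18023 = \left(-162\right) \left(- \frac{1}{4}\right) - 18023 = \frac{81}{2} - 18023 = - \frac{35965}{2}$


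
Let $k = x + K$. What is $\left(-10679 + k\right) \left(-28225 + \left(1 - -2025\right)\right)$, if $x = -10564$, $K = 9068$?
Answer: $318972825$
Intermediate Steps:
$k = -1496$ ($k = -10564 + 9068 = -1496$)
$\left(-10679 + k\right) \left(-28225 + \left(1 - -2025\right)\right) = \left(-10679 - 1496\right) \left(-28225 + \left(1 - -2025\right)\right) = - 12175 \left(-28225 + \left(1 + 2025\right)\right) = - 12175 \left(-28225 + 2026\right) = \left(-12175\right) \left(-26199\right) = 318972825$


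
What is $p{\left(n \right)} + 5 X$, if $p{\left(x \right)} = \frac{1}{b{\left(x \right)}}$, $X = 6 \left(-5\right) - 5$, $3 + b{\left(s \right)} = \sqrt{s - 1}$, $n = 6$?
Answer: $- \frac{703}{4} - \frac{\sqrt{5}}{4} \approx -176.31$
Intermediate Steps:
$b{\left(s \right)} = -3 + \sqrt{-1 + s}$ ($b{\left(s \right)} = -3 + \sqrt{s - 1} = -3 + \sqrt{-1 + s}$)
$X = -35$ ($X = -30 - 5 = -35$)
$p{\left(x \right)} = \frac{1}{-3 + \sqrt{-1 + x}}$
$p{\left(n \right)} + 5 X = \frac{1}{-3 + \sqrt{-1 + 6}} + 5 \left(-35\right) = \frac{1}{-3 + \sqrt{5}} - 175 = -175 + \frac{1}{-3 + \sqrt{5}}$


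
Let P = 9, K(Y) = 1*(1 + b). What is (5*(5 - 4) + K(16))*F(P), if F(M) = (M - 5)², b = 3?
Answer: 144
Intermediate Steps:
K(Y) = 4 (K(Y) = 1*(1 + 3) = 1*4 = 4)
F(M) = (-5 + M)²
(5*(5 - 4) + K(16))*F(P) = (5*(5 - 4) + 4)*(-5 + 9)² = (5*1 + 4)*4² = (5 + 4)*16 = 9*16 = 144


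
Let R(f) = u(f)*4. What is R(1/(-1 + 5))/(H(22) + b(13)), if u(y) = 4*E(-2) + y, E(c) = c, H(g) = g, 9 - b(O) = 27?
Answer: -31/4 ≈ -7.7500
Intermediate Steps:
b(O) = -18 (b(O) = 9 - 1*27 = 9 - 27 = -18)
u(y) = -8 + y (u(y) = 4*(-2) + y = -8 + y)
R(f) = -32 + 4*f (R(f) = (-8 + f)*4 = -32 + 4*f)
R(1/(-1 + 5))/(H(22) + b(13)) = (-32 + 4/(-1 + 5))/(22 - 18) = (-32 + 4/4)/4 = (-32 + 4*(¼))*(¼) = (-32 + 1)*(¼) = -31*¼ = -31/4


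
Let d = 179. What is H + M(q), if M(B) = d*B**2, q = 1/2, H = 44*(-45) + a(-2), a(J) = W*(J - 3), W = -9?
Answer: -7561/4 ≈ -1890.3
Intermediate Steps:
a(J) = 27 - 9*J (a(J) = -9*(J - 3) = -9*(-3 + J) = 27 - 9*J)
H = -1935 (H = 44*(-45) + (27 - 9*(-2)) = -1980 + (27 + 18) = -1980 + 45 = -1935)
q = 1/2 ≈ 0.50000
M(B) = 179*B**2
H + M(q) = -1935 + 179*(1/2)**2 = -1935 + 179*(1/4) = -1935 + 179/4 = -7561/4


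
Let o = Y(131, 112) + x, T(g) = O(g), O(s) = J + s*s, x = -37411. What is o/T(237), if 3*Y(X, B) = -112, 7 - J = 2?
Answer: -112345/168522 ≈ -0.66665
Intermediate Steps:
J = 5 (J = 7 - 1*2 = 7 - 2 = 5)
Y(X, B) = -112/3 (Y(X, B) = (1/3)*(-112) = -112/3)
O(s) = 5 + s**2 (O(s) = 5 + s*s = 5 + s**2)
T(g) = 5 + g**2
o = -112345/3 (o = -112/3 - 37411 = -112345/3 ≈ -37448.)
o/T(237) = -112345/(3*(5 + 237**2)) = -112345/(3*(5 + 56169)) = -112345/3/56174 = -112345/3*1/56174 = -112345/168522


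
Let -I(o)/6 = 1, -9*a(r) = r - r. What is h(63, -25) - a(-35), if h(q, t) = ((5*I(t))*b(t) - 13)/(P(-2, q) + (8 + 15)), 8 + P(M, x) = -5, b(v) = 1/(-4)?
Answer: -11/20 ≈ -0.55000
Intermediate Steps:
b(v) = -¼
a(r) = 0 (a(r) = -(r - r)/9 = -⅑*0 = 0)
I(o) = -6 (I(o) = -6*1 = -6)
P(M, x) = -13 (P(M, x) = -8 - 5 = -13)
h(q, t) = -11/20 (h(q, t) = ((5*(-6))*(-¼) - 13)/(-13 + (8 + 15)) = (-30*(-¼) - 13)/(-13 + 23) = (15/2 - 13)/10 = -11/2*⅒ = -11/20)
h(63, -25) - a(-35) = -11/20 - 1*0 = -11/20 + 0 = -11/20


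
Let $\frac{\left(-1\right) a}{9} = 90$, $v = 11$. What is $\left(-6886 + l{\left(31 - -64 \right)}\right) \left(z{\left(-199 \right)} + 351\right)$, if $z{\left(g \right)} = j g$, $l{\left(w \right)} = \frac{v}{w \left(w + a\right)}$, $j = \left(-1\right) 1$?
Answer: $- \frac{935463122}{247} \approx -3.7873 \cdot 10^{6}$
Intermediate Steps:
$a = -810$ ($a = \left(-9\right) 90 = -810$)
$j = -1$
$l{\left(w \right)} = \frac{11}{w \left(-810 + w\right)}$ ($l{\left(w \right)} = \frac{11}{w \left(w - 810\right)} = \frac{11}{w \left(-810 + w\right)}$)
$z{\left(g \right)} = - g$
$\left(-6886 + l{\left(31 - -64 \right)}\right) \left(z{\left(-199 \right)} + 351\right) = \left(-6886 + \frac{11}{\left(31 - -64\right) \left(-810 + \left(31 - -64\right)\right)}\right) \left(\left(-1\right) \left(-199\right) + 351\right) = \left(-6886 + \frac{11}{\left(31 + 64\right) \left(-810 + \left(31 + 64\right)\right)}\right) \left(199 + 351\right) = \left(-6886 + \frac{11}{95 \left(-810 + 95\right)}\right) 550 = \left(-6886 + 11 \cdot \frac{1}{95} \frac{1}{-715}\right) 550 = \left(-6886 + 11 \cdot \frac{1}{95} \left(- \frac{1}{715}\right)\right) 550 = \left(-6886 - \frac{1}{6175}\right) 550 = \left(- \frac{42521051}{6175}\right) 550 = - \frac{935463122}{247}$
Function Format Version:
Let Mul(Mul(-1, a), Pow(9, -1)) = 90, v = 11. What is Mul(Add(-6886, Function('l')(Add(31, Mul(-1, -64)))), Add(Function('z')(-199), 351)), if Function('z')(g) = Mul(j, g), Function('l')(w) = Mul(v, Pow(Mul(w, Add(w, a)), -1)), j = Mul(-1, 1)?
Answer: Rational(-935463122, 247) ≈ -3.7873e+6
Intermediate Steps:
a = -810 (a = Mul(-9, 90) = -810)
j = -1
Function('l')(w) = Mul(11, Pow(w, -1), Pow(Add(-810, w), -1)) (Function('l')(w) = Mul(11, Pow(Mul(w, Add(w, -810)), -1)) = Mul(11, Pow(Mul(w, Add(-810, w)), -1)) = Mul(11, Mul(Pow(w, -1), Pow(Add(-810, w), -1))) = Mul(11, Pow(w, -1), Pow(Add(-810, w), -1)))
Function('z')(g) = Mul(-1, g)
Mul(Add(-6886, Function('l')(Add(31, Mul(-1, -64)))), Add(Function('z')(-199), 351)) = Mul(Add(-6886, Mul(11, Pow(Add(31, Mul(-1, -64)), -1), Pow(Add(-810, Add(31, Mul(-1, -64))), -1))), Add(Mul(-1, -199), 351)) = Mul(Add(-6886, Mul(11, Pow(Add(31, 64), -1), Pow(Add(-810, Add(31, 64)), -1))), Add(199, 351)) = Mul(Add(-6886, Mul(11, Pow(95, -1), Pow(Add(-810, 95), -1))), 550) = Mul(Add(-6886, Mul(11, Rational(1, 95), Pow(-715, -1))), 550) = Mul(Add(-6886, Mul(11, Rational(1, 95), Rational(-1, 715))), 550) = Mul(Add(-6886, Rational(-1, 6175)), 550) = Mul(Rational(-42521051, 6175), 550) = Rational(-935463122, 247)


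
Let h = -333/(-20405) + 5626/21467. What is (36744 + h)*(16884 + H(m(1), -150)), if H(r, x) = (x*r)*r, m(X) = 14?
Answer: -28778303787824028/62576305 ≈ -4.5989e+8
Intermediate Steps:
h = 121947041/438034135 (h = -333*(-1/20405) + 5626*(1/21467) = 333/20405 + 5626/21467 = 121947041/438034135 ≈ 0.27840)
H(r, x) = x*r² (H(r, x) = (r*x)*r = x*r²)
(36744 + h)*(16884 + H(m(1), -150)) = (36744 + 121947041/438034135)*(16884 - 150*14²) = 16095248203481*(16884 - 150*196)/438034135 = 16095248203481*(16884 - 29400)/438034135 = (16095248203481/438034135)*(-12516) = -28778303787824028/62576305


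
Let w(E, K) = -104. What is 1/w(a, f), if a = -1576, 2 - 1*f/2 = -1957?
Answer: -1/104 ≈ -0.0096154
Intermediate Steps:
f = 3918 (f = 4 - 2*(-1957) = 4 + 3914 = 3918)
1/w(a, f) = 1/(-104) = -1/104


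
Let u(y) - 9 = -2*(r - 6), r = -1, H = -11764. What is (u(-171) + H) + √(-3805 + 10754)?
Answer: -11741 + √6949 ≈ -11658.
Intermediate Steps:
u(y) = 23 (u(y) = 9 - 2*(-1 - 6) = 9 - 2*(-7) = 9 + 14 = 23)
(u(-171) + H) + √(-3805 + 10754) = (23 - 11764) + √(-3805 + 10754) = -11741 + √6949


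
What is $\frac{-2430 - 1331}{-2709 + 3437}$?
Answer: $- \frac{3761}{728} \approx -5.1662$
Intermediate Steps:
$\frac{-2430 - 1331}{-2709 + 3437} = \frac{-2430 - 1331}{728} = \left(-2430 - 1331\right) \frac{1}{728} = \left(-3761\right) \frac{1}{728} = - \frac{3761}{728}$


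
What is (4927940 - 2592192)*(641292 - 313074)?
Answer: 766634537064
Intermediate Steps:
(4927940 - 2592192)*(641292 - 313074) = 2335748*328218 = 766634537064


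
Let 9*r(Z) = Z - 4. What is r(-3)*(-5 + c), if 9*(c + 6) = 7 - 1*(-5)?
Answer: 203/27 ≈ 7.5185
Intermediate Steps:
r(Z) = -4/9 + Z/9 (r(Z) = (Z - 4)/9 = (-4 + Z)/9 = -4/9 + Z/9)
c = -14/3 (c = -6 + (7 - 1*(-5))/9 = -6 + (7 + 5)/9 = -6 + (⅑)*12 = -6 + 4/3 = -14/3 ≈ -4.6667)
r(-3)*(-5 + c) = (-4/9 + (⅑)*(-3))*(-5 - 14/3) = (-4/9 - ⅓)*(-29/3) = -7/9*(-29/3) = 203/27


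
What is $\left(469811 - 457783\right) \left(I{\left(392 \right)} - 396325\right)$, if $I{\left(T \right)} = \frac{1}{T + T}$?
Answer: $- \frac{934331428593}{196} \approx -4.767 \cdot 10^{9}$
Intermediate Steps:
$I{\left(T \right)} = \frac{1}{2 T}$
$\left(469811 - 457783\right) \left(I{\left(392 \right)} - 396325\right) = \left(469811 - 457783\right) \left(\frac{1}{2 \cdot 392} - 396325\right) = 12028 \left(\frac{1}{2} \cdot \frac{1}{392} - 396325\right) = 12028 \left(\frac{1}{784} - 396325\right) = 12028 \left(- \frac{310718799}{784}\right) = - \frac{934331428593}{196}$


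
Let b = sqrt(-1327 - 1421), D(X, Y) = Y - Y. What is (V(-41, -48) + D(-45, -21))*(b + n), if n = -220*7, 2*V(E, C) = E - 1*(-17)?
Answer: 18480 - 24*I*sqrt(687) ≈ 18480.0 - 629.06*I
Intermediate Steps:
D(X, Y) = 0
V(E, C) = 17/2 + E/2 (V(E, C) = (E - 1*(-17))/2 = (E + 17)/2 = (17 + E)/2 = 17/2 + E/2)
b = 2*I*sqrt(687) (b = sqrt(-2748) = 2*I*sqrt(687) ≈ 52.421*I)
n = -1540
(V(-41, -48) + D(-45, -21))*(b + n) = ((17/2 + (1/2)*(-41)) + 0)*(2*I*sqrt(687) - 1540) = ((17/2 - 41/2) + 0)*(-1540 + 2*I*sqrt(687)) = (-12 + 0)*(-1540 + 2*I*sqrt(687)) = -12*(-1540 + 2*I*sqrt(687)) = 18480 - 24*I*sqrt(687)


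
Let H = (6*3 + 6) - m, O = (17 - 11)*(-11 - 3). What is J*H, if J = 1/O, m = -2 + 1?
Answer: -25/84 ≈ -0.29762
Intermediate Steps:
m = -1
O = -84 (O = 6*(-14) = -84)
J = -1/84 (J = 1/(-84) = -1/84 ≈ -0.011905)
H = 25 (H = (6*3 + 6) - 1*(-1) = (18 + 6) + 1 = 24 + 1 = 25)
J*H = -1/84*25 = -25/84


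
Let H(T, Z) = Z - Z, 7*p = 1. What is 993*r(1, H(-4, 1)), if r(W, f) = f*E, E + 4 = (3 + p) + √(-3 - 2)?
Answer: 0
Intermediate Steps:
p = ⅐ (p = (⅐)*1 = ⅐ ≈ 0.14286)
H(T, Z) = 0
E = -6/7 + I*√5 (E = -4 + ((3 + ⅐) + √(-3 - 2)) = -4 + (22/7 + √(-5)) = -4 + (22/7 + I*√5) = -6/7 + I*√5 ≈ -0.85714 + 2.2361*I)
r(W, f) = f*(-6/7 + I*√5)
993*r(1, H(-4, 1)) = 993*((⅐)*0*(-6 + 7*I*√5)) = 993*0 = 0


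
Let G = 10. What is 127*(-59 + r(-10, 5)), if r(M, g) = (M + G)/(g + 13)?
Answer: -7493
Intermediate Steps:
r(M, g) = (10 + M)/(13 + g) (r(M, g) = (M + 10)/(g + 13) = (10 + M)/(13 + g))
127*(-59 + r(-10, 5)) = 127*(-59 + (10 - 10)/(13 + 5)) = 127*(-59 + 0/18) = 127*(-59 + (1/18)*0) = 127*(-59 + 0) = 127*(-59) = -7493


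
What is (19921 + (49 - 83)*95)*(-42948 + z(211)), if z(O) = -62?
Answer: -717879910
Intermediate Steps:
(19921 + (49 - 83)*95)*(-42948 + z(211)) = (19921 + (49 - 83)*95)*(-42948 - 62) = (19921 - 34*95)*(-43010) = (19921 - 3230)*(-43010) = 16691*(-43010) = -717879910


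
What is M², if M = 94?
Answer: 8836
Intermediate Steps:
M² = 94² = 8836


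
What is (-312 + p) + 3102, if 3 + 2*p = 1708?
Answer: 7285/2 ≈ 3642.5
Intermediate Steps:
p = 1705/2 (p = -3/2 + (½)*1708 = -3/2 + 854 = 1705/2 ≈ 852.50)
(-312 + p) + 3102 = (-312 + 1705/2) + 3102 = 1081/2 + 3102 = 7285/2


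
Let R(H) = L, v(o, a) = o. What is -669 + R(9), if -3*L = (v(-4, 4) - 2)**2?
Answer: -681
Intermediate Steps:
L = -12 (L = -(-4 - 2)**2/3 = -1/3*(-6)**2 = -1/3*36 = -12)
R(H) = -12
-669 + R(9) = -669 - 12 = -681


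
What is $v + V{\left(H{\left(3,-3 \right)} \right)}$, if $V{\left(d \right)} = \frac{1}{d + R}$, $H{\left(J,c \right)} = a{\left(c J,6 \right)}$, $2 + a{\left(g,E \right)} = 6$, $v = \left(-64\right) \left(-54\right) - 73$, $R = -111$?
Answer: $\frac{361980}{107} \approx 3383.0$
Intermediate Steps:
$v = 3383$ ($v = 3456 - 73 = 3383$)
$a{\left(g,E \right)} = 4$ ($a{\left(g,E \right)} = -2 + 6 = 4$)
$H{\left(J,c \right)} = 4$
$V{\left(d \right)} = \frac{1}{-111 + d}$ ($V{\left(d \right)} = \frac{1}{d - 111} = \frac{1}{-111 + d}$)
$v + V{\left(H{\left(3,-3 \right)} \right)} = 3383 + \frac{1}{-111 + 4} = 3383 + \frac{1}{-107} = 3383 - \frac{1}{107} = \frac{361980}{107}$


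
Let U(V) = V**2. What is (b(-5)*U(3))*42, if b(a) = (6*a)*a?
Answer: 56700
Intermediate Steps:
b(a) = 6*a**2
(b(-5)*U(3))*42 = ((6*(-5)**2)*3**2)*42 = ((6*25)*9)*42 = (150*9)*42 = 1350*42 = 56700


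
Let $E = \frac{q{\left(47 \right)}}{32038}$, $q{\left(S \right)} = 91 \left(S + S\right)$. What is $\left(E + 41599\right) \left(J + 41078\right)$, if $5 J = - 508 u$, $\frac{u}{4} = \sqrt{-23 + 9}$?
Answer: $\frac{27373502513324}{16019} - \frac{1354081433056 i \sqrt{14}}{80095} \approx 1.7088 \cdot 10^{9} - 6.3256 \cdot 10^{7} i$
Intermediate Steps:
$q{\left(S \right)} = 182 S$ ($q{\left(S \right)} = 91 \cdot 2 S = 182 S$)
$u = 4 i \sqrt{14}$ ($u = 4 \sqrt{-23 + 9} = 4 \sqrt{-14} = 4 i \sqrt{14} \approx 14.967 i$)
$E = \frac{4277}{16019}$ ($E = \frac{182 \cdot 47}{32038} = 8554 \cdot \frac{1}{32038} = \frac{4277}{16019} \approx 0.267$)
$J = - \frac{2032 i \sqrt{14}}{5}$ ($J = \frac{\left(-508\right) 4 i \sqrt{14}}{5} = \frac{\left(-2032\right) i \sqrt{14}}{5} = - \frac{2032 i \sqrt{14}}{5} \approx - 1520.6 i$)
$\left(E + 41599\right) \left(J + 41078\right) = \left(\frac{4277}{16019} + 41599\right) \left(- \frac{2032 i \sqrt{14}}{5} + 41078\right) = \frac{666378658 \left(41078 - \frac{2032 i \sqrt{14}}{5}\right)}{16019} = \frac{27373502513324}{16019} - \frac{1354081433056 i \sqrt{14}}{80095}$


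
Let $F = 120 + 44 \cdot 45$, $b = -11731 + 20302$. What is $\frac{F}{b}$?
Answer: $\frac{700}{2857} \approx 0.24501$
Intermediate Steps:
$b = 8571$
$F = 2100$ ($F = 120 + 1980 = 2100$)
$\frac{F}{b} = \frac{2100}{8571} = 2100 \cdot \frac{1}{8571} = \frac{700}{2857}$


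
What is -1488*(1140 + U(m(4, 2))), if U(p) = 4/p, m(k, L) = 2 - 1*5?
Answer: -1694336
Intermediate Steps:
m(k, L) = -3 (m(k, L) = 2 - 5 = -3)
-1488*(1140 + U(m(4, 2))) = -1488*(1140 + 4/(-3)) = -1488*(1140 + 4*(-⅓)) = -1488*(1140 - 4/3) = -1488*3416/3 = -1694336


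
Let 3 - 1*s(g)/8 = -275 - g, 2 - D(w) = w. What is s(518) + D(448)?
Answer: 5922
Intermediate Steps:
D(w) = 2 - w
s(g) = 2224 + 8*g (s(g) = 24 - 8*(-275 - g) = 24 + (2200 + 8*g) = 2224 + 8*g)
s(518) + D(448) = (2224 + 8*518) + (2 - 1*448) = (2224 + 4144) + (2 - 448) = 6368 - 446 = 5922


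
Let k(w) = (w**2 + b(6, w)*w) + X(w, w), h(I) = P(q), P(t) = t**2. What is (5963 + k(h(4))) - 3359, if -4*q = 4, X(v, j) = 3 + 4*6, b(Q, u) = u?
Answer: 2633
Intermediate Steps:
X(v, j) = 27 (X(v, j) = 3 + 24 = 27)
q = -1 (q = -1/4*4 = -1)
h(I) = 1 (h(I) = (-1)**2 = 1)
k(w) = 27 + 2*w**2 (k(w) = (w**2 + w*w) + 27 = (w**2 + w**2) + 27 = 2*w**2 + 27 = 27 + 2*w**2)
(5963 + k(h(4))) - 3359 = (5963 + (27 + 2*1**2)) - 3359 = (5963 + (27 + 2*1)) - 3359 = (5963 + (27 + 2)) - 3359 = (5963 + 29) - 3359 = 5992 - 3359 = 2633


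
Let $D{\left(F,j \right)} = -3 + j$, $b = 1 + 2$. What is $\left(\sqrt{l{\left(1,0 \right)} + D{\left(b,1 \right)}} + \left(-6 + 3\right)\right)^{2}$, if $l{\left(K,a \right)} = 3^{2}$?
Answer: $\left(-3 + \sqrt{7}\right)^{2} \approx 0.12549$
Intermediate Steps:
$l{\left(K,a \right)} = 9$
$b = 3$
$\left(\sqrt{l{\left(1,0 \right)} + D{\left(b,1 \right)}} + \left(-6 + 3\right)\right)^{2} = \left(\sqrt{9 + \left(-3 + 1\right)} + \left(-6 + 3\right)\right)^{2} = \left(\sqrt{9 - 2} - 3\right)^{2} = \left(\sqrt{7} - 3\right)^{2} = \left(-3 + \sqrt{7}\right)^{2}$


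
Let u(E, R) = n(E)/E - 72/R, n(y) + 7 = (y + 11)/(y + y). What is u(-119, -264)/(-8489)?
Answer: -51052/1322340019 ≈ -3.8607e-5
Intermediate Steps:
n(y) = -7 + (11 + y)/(2*y) (n(y) = -7 + (y + 11)/(y + y) = -7 + (11 + y)/((2*y)) = -7 + (11 + y)*(1/(2*y)) = -7 + (11 + y)/(2*y))
u(E, R) = -72/R + (11 - 13*E)/(2*E**2) (u(E, R) = ((11 - 13*E)/(2*E))/E - 72/R = (11 - 13*E)/(2*E**2) - 72/R = -72/R + (11 - 13*E)/(2*E**2))
u(-119, -264)/(-8489) = (-72/(-264) - 13/2/(-119) + (11/2)/(-119)**2)/(-8489) = (-72*(-1/264) - 13/2*(-1/119) + (11/2)*(1/14161))*(-1/8489) = (3/11 + 13/238 + 11/28322)*(-1/8489) = (51052/155771)*(-1/8489) = -51052/1322340019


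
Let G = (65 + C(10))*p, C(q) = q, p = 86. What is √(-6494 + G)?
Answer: 2*I*√11 ≈ 6.6332*I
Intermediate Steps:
G = 6450 (G = (65 + 10)*86 = 75*86 = 6450)
√(-6494 + G) = √(-6494 + 6450) = √(-44) = 2*I*√11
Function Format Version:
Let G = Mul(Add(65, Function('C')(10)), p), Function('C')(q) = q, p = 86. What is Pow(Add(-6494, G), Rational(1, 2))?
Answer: Mul(2, I, Pow(11, Rational(1, 2))) ≈ Mul(6.6332, I)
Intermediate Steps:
G = 6450 (G = Mul(Add(65, 10), 86) = Mul(75, 86) = 6450)
Pow(Add(-6494, G), Rational(1, 2)) = Pow(Add(-6494, 6450), Rational(1, 2)) = Pow(-44, Rational(1, 2)) = Mul(2, I, Pow(11, Rational(1, 2)))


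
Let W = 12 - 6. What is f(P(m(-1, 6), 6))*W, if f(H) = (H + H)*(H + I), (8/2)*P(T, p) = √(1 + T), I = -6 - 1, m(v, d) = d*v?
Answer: -15/4 - 21*I*√5 ≈ -3.75 - 46.957*I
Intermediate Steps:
I = -7
P(T, p) = √(1 + T)/4
f(H) = 2*H*(-7 + H) (f(H) = (H + H)*(H - 7) = (2*H)*(-7 + H) = 2*H*(-7 + H))
W = 6
f(P(m(-1, 6), 6))*W = (2*(√(1 + 6*(-1))/4)*(-7 + √(1 + 6*(-1))/4))*6 = (2*(√(1 - 6)/4)*(-7 + √(1 - 6)/4))*6 = (2*(√(-5)/4)*(-7 + √(-5)/4))*6 = (2*((I*√5)/4)*(-7 + (I*√5)/4))*6 = (2*(I*√5/4)*(-7 + I*√5/4))*6 = (I*√5*(-7 + I*√5/4)/2)*6 = 3*I*√5*(-7 + I*√5/4)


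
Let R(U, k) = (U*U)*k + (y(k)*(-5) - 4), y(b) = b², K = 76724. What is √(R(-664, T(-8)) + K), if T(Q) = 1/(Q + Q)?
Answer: √12585979/16 ≈ 221.73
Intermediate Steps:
T(Q) = 1/(2*Q)
R(U, k) = -4 - 5*k² + k*U² (R(U, k) = (U*U)*k + (k²*(-5) - 4) = U²*k + (-5*k² - 4) = k*U² + (-4 - 5*k²) = -4 - 5*k² + k*U²)
√(R(-664, T(-8)) + K) = √((-4 - 5*((½)/(-8))² + ((½)/(-8))*(-664)²) + 76724) = √((-4 - 5*((½)*(-⅛))² + ((½)*(-⅛))*440896) + 76724) = √((-4 - 5*(-1/16)² - 1/16*440896) + 76724) = √((-4 - 5*1/256 - 27556) + 76724) = √((-4 - 5/256 - 27556) + 76724) = √(-7055365/256 + 76724) = √(12585979/256) = √12585979/16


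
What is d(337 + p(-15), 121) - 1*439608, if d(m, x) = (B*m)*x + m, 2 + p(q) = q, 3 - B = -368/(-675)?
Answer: -46472072/135 ≈ -3.4424e+5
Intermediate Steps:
B = 1657/675 (B = 3 - (-368)/(-675) = 3 - (-368)*(-1)/675 = 3 - 1*368/675 = 3 - 368/675 = 1657/675 ≈ 2.4548)
p(q) = -2 + q
d(m, x) = m + 1657*m*x/675 (d(m, x) = (1657*m/675)*x + m = 1657*m*x/675 + m = m + 1657*m*x/675)
d(337 + p(-15), 121) - 1*439608 = (337 + (-2 - 15))*(675 + 1657*121)/675 - 1*439608 = (337 - 17)*(675 + 200497)/675 - 439608 = (1/675)*320*201172 - 439608 = 12875008/135 - 439608 = -46472072/135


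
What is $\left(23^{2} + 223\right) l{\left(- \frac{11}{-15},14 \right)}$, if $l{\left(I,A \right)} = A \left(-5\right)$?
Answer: $-52640$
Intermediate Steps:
$l{\left(I,A \right)} = - 5 A$
$\left(23^{2} + 223\right) l{\left(- \frac{11}{-15},14 \right)} = \left(23^{2} + 223\right) \left(\left(-5\right) 14\right) = \left(529 + 223\right) \left(-70\right) = 752 \left(-70\right) = -52640$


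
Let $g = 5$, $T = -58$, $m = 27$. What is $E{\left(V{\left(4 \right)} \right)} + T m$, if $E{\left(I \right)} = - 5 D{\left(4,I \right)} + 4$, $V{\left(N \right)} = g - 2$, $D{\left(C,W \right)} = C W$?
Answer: $-1622$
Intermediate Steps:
$V{\left(N \right)} = 3$ ($V{\left(N \right)} = 5 - 2 = 3$)
$E{\left(I \right)} = 4 - 20 I$ ($E{\left(I \right)} = - 5 \cdot 4 I + 4 = - 20 I + 4 = 4 - 20 I$)
$E{\left(V{\left(4 \right)} \right)} + T m = \left(4 - 60\right) - 1566 = -56 - 1566 = -1622$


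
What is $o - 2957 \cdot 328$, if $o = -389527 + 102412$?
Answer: $-1257011$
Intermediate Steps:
$o = -287115$
$o - 2957 \cdot 328 = -287115 - 2957 \cdot 328 = -287115 - 969896 = -1257011$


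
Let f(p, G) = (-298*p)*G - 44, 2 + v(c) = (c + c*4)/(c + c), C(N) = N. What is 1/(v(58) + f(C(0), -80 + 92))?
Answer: -2/87 ≈ -0.022988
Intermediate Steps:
v(c) = ½ (v(c) = -2 + (c + c*4)/(c + c) = -2 + (c + 4*c)/((2*c)) = -2 + (5*c)*(1/(2*c)) = -2 + 5/2 = ½)
f(p, G) = -44 - 298*G*p (f(p, G) = -298*G*p - 44 = -44 - 298*G*p)
1/(v(58) + f(C(0), -80 + 92)) = 1/(½ + (-44 - 298*(-80 + 92)*0)) = 1/(½ + (-44 - 298*12*0)) = 1/(½ + (-44 + 0)) = 1/(½ - 44) = 1/(-87/2) = -2/87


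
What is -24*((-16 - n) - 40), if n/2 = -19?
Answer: 432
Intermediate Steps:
n = -38 (n = 2*(-19) = -38)
-24*((-16 - n) - 40) = -24*((-16 - 1*(-38)) - 40) = -24*((-16 + 38) - 40) = -24*(22 - 40) = -24*(-18) = 432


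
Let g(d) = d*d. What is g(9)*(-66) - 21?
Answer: -5367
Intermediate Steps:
g(d) = d²
g(9)*(-66) - 21 = 9²*(-66) - 21 = 81*(-66) - 21 = -5346 - 21 = -5367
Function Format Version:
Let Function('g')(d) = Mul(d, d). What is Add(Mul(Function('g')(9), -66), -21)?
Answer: -5367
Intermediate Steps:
Function('g')(d) = Pow(d, 2)
Add(Mul(Function('g')(9), -66), -21) = Add(Mul(Pow(9, 2), -66), -21) = Add(Mul(81, -66), -21) = Add(-5346, -21) = -5367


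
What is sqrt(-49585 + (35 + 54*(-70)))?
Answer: I*sqrt(53330) ≈ 230.93*I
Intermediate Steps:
sqrt(-49585 + (35 + 54*(-70))) = sqrt(-49585 + (35 - 3780)) = sqrt(-49585 - 3745) = sqrt(-53330) = I*sqrt(53330)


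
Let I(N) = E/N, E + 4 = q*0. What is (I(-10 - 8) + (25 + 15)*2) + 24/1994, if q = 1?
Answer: 719942/8973 ≈ 80.234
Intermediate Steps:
E = -4 (E = -4 + 1*0 = -4 + 0 = -4)
I(N) = -4/N
(I(-10 - 8) + (25 + 15)*2) + 24/1994 = (-4/(-10 - 8) + (25 + 15)*2) + 24/1994 = (-4/(-18) + 40*2) + 24*(1/1994) = (-4*(-1/18) + 80) + 12/997 = (2/9 + 80) + 12/997 = 722/9 + 12/997 = 719942/8973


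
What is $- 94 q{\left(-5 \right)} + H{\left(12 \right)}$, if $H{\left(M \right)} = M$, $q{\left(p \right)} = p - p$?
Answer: $12$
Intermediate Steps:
$q{\left(p \right)} = 0$
$- 94 q{\left(-5 \right)} + H{\left(12 \right)} = \left(-94\right) 0 + 12 = 0 + 12 = 12$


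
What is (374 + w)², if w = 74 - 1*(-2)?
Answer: 202500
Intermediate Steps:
w = 76 (w = 74 + 2 = 76)
(374 + w)² = (374 + 76)² = 450² = 202500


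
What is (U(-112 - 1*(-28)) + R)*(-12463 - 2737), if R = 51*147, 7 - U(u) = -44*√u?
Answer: -114060800 - 1337600*I*√21 ≈ -1.1406e+8 - 6.1297e+6*I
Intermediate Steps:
U(u) = 7 + 44*√u (U(u) = 7 - (-44)*√u = 7 + 44*√u)
R = 7497
(U(-112 - 1*(-28)) + R)*(-12463 - 2737) = ((7 + 44*√(-112 - 1*(-28))) + 7497)*(-12463 - 2737) = ((7 + 44*√(-112 + 28)) + 7497)*(-15200) = ((7 + 44*√(-84)) + 7497)*(-15200) = ((7 + 44*(2*I*√21)) + 7497)*(-15200) = ((7 + 88*I*√21) + 7497)*(-15200) = (7504 + 88*I*√21)*(-15200) = -114060800 - 1337600*I*√21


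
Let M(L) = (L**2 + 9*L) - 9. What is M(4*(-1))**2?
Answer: 841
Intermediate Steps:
M(L) = -9 + L**2 + 9*L
M(4*(-1))**2 = (-9 + (4*(-1))**2 + 9*(4*(-1)))**2 = (-9 + (-4)**2 + 9*(-4))**2 = (-9 + 16 - 36)**2 = (-29)**2 = 841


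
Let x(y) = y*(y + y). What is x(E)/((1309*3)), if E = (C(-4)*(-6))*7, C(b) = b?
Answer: 2688/187 ≈ 14.374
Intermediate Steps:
E = 168 (E = -4*(-6)*7 = 24*7 = 168)
x(y) = 2*y² (x(y) = y*(2*y) = 2*y²)
x(E)/((1309*3)) = (2*168²)/((1309*3)) = (2*28224)/3927 = 56448*(1/3927) = 2688/187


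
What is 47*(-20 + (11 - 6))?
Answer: -705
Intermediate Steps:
47*(-20 + (11 - 6)) = 47*(-20 + 5) = 47*(-15) = -705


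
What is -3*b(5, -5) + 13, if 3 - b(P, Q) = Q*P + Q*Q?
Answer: 4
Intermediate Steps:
b(P, Q) = 3 - Q**2 - P*Q (b(P, Q) = 3 - (Q*P + Q*Q) = 3 - (P*Q + Q**2) = 3 - (Q**2 + P*Q) = 3 + (-Q**2 - P*Q) = 3 - Q**2 - P*Q)
-3*b(5, -5) + 13 = -3*(3 - 1*(-5)**2 - 1*5*(-5)) + 13 = -3*(3 - 1*25 + 25) + 13 = -3*(3 - 25 + 25) + 13 = -3*3 + 13 = -9 + 13 = 4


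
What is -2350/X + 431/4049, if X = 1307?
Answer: -8951833/5292043 ≈ -1.6916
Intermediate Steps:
-2350/X + 431/4049 = -2350/1307 + 431/4049 = -8951833/5292043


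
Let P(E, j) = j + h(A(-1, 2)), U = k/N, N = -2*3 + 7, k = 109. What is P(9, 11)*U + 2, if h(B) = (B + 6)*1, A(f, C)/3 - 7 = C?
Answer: 4798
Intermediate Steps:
A(f, C) = 21 + 3*C
N = 1 (N = -6 + 7 = 1)
h(B) = 6 + B (h(B) = (6 + B)*1 = 6 + B)
U = 109 (U = 109/1 = 109*1 = 109)
P(E, j) = 33 + j (P(E, j) = j + (6 + (21 + 3*2)) = j + (6 + (21 + 6)) = j + (6 + 27) = j + 33 = 33 + j)
P(9, 11)*U + 2 = (33 + 11)*109 + 2 = 44*109 + 2 = 4796 + 2 = 4798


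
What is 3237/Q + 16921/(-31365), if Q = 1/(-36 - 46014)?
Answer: -4675387672171/31365 ≈ -1.4906e+8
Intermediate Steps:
Q = -1/46050 (Q = 1/(-46050) = -1/46050 ≈ -2.1716e-5)
3237/Q + 16921/(-31365) = 3237/(-1/46050) + 16921/(-31365) = 3237*(-46050) + 16921*(-1/31365) = -149063850 - 16921/31365 = -4675387672171/31365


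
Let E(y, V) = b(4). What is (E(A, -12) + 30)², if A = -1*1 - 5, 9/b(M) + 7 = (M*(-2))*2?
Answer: 463761/529 ≈ 876.67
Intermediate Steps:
b(M) = 9/(-7 - 4*M) (b(M) = 9/(-7 + (M*(-2))*2) = 9/(-7 - 2*M*2) = 9/(-7 - 4*M))
A = -6 (A = -1 - 5 = -6)
E(y, V) = -9/23 (E(y, V) = -9/(7 + 4*4) = -9/(7 + 16) = -9/23)
(E(A, -12) + 30)² = (-9/23 + 30)² = (681/23)² = 463761/529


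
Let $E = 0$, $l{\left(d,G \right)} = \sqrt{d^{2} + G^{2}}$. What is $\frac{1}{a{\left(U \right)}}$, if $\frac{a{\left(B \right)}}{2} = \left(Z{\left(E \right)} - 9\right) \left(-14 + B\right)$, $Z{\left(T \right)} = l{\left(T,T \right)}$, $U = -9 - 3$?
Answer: $\frac{1}{468} \approx 0.0021368$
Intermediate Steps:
$l{\left(d,G \right)} = \sqrt{G^{2} + d^{2}}$
$U = -12$
$Z{\left(T \right)} = \sqrt{2} \sqrt{T^{2}}$ ($Z{\left(T \right)} = \sqrt{T^{2} + T^{2}} = \sqrt{2 T^{2}} = \sqrt{2} \sqrt{T^{2}}$)
$a{\left(B \right)} = 252 - 18 B$ ($a{\left(B \right)} = 2 \left(\sqrt{2} \sqrt{0^{2}} - 9\right) \left(-14 + B\right) = 2 \left(\sqrt{2} \sqrt{0} - 9\right) \left(-14 + B\right) = 2 \left(\sqrt{2} \cdot 0 - 9\right) \left(-14 + B\right) = 2 \left(0 - 9\right) \left(-14 + B\right) = 2 \left(- 9 \left(-14 + B\right)\right) = 2 \left(126 - 9 B\right) = 252 - 18 B$)
$\frac{1}{a{\left(U \right)}} = \frac{1}{252 - -216} = \frac{1}{252 + 216} = \frac{1}{468}$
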